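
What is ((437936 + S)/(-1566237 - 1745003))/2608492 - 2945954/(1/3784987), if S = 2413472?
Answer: -6019363072003443659634953/539833940630 ≈ -1.1150e+13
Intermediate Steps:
((437936 + S)/(-1566237 - 1745003))/2608492 - 2945954/(1/3784987) = ((437936 + 2413472)/(-1566237 - 1745003))/2608492 - 2945954/(1/3784987) = (2851408/(-3311240))*(1/2608492) - 2945954/1/3784987 = (2851408*(-1/3311240))*(1/2608492) - 2945954*3784987 = -356426/413905*1/2608492 - 11150397592598 = -178213/539833940630 - 11150397592598 = -6019363072003443659634953/539833940630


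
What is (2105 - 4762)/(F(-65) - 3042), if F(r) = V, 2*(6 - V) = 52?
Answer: 2657/3062 ≈ 0.86773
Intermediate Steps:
V = -20 (V = 6 - 1/2*52 = 6 - 26 = -20)
F(r) = -20
(2105 - 4762)/(F(-65) - 3042) = (2105 - 4762)/(-20 - 3042) = -2657/(-3062) = -2657*(-1/3062) = 2657/3062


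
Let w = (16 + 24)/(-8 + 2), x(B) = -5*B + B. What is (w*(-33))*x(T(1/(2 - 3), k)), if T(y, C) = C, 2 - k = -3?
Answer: -4400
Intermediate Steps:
k = 5 (k = 2 - 1*(-3) = 2 + 3 = 5)
x(B) = -4*B
w = -20/3 (w = 40/(-6) = 40*(-⅙) = -20/3 ≈ -6.6667)
(w*(-33))*x(T(1/(2 - 3), k)) = (-20/3*(-33))*(-4*5) = 220*(-20) = -4400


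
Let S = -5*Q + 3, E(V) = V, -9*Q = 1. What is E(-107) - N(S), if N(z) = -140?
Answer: 33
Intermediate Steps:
Q = -⅑ (Q = -⅑*1 = -⅑ ≈ -0.11111)
S = 32/9 (S = -5*(-⅑) + 3 = 5/9 + 3 = 32/9 ≈ 3.5556)
E(-107) - N(S) = -107 - 1*(-140) = -107 + 140 = 33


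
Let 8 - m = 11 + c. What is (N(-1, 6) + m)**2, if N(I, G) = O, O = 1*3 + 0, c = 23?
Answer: 529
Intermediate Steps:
O = 3 (O = 3 + 0 = 3)
N(I, G) = 3
m = -26 (m = 8 - (11 + 23) = 8 - 1*34 = 8 - 34 = -26)
(N(-1, 6) + m)**2 = (3 - 26)**2 = (-23)**2 = 529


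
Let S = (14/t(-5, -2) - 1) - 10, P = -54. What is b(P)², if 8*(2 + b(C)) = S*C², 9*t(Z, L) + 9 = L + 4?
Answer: 447111025/4 ≈ 1.1178e+8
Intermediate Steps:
t(Z, L) = -5/9 + L/9 (t(Z, L) = -1 + (L + 4)/9 = -1 + (4 + L)/9 = -1 + (4/9 + L/9) = -5/9 + L/9)
S = -29 (S = (14/(-5/9 + (⅑)*(-2)) - 1) - 10 = (14/(-5/9 - 2/9) - 1) - 10 = (14/(-7/9) - 1) - 10 = (14*(-9/7) - 1) - 10 = (-18 - 1) - 10 = -19 - 10 = -29)
b(C) = -2 - 29*C²/8 (b(C) = -2 + (-29*C²)/8 = -2 - 29*C²/8)
b(P)² = (-2 - 29/8*(-54)²)² = (-2 - 29/8*2916)² = (-2 - 21141/2)² = (-21145/2)² = 447111025/4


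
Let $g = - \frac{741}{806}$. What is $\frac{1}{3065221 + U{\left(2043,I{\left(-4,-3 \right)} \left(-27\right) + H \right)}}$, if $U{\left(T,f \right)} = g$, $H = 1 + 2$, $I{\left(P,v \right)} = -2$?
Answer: $\frac{62}{190043645} \approx 3.2624 \cdot 10^{-7}$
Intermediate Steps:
$H = 3$
$g = - \frac{57}{62}$ ($g = \left(-741\right) \frac{1}{806} = - \frac{57}{62} \approx -0.91935$)
$U{\left(T,f \right)} = - \frac{57}{62}$
$\frac{1}{3065221 + U{\left(2043,I{\left(-4,-3 \right)} \left(-27\right) + H \right)}} = \frac{1}{3065221 - \frac{57}{62}} = \frac{1}{\frac{190043645}{62}} = \frac{62}{190043645}$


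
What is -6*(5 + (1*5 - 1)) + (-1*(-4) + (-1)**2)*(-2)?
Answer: -64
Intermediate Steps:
-6*(5 + (1*5 - 1)) + (-1*(-4) + (-1)**2)*(-2) = -6*(5 + (5 - 1)) + (4 + 1)*(-2) = -6*(5 + 4) + 5*(-2) = -6*9 - 10 = -54 - 10 = -64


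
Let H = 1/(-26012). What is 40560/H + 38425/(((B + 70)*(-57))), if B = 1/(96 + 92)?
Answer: -791471790493340/750177 ≈ -1.0550e+9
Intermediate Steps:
H = -1/26012 ≈ -3.8444e-5
B = 1/188 ≈ 0.0053191
40560/H + 38425/(((B + 70)*(-57))) = 40560/(-1/26012) + 38425/(((1/188 + 70)*(-57))) = 40560*(-26012) + 38425/(((13161/188)*(-57))) = -1055046720 + 38425/(-750177/188) = -1055046720 + 38425*(-188/750177) = -1055046720 - 7223900/750177 = -791471790493340/750177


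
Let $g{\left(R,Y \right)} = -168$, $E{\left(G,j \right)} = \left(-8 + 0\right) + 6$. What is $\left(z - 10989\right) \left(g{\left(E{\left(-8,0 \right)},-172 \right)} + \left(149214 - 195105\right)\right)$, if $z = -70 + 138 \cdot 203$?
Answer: $-780930345$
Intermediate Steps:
$E{\left(G,j \right)} = -2$ ($E{\left(G,j \right)} = -8 + 6 = -2$)
$z = 27944$ ($z = -70 + 28014 = 27944$)
$\left(z - 10989\right) \left(g{\left(E{\left(-8,0 \right)},-172 \right)} + \left(149214 - 195105\right)\right) = \left(27944 - 10989\right) \left(-168 + \left(149214 - 195105\right)\right) = 16955 \left(-168 - 45891\right) = 16955 \left(-46059\right) = -780930345$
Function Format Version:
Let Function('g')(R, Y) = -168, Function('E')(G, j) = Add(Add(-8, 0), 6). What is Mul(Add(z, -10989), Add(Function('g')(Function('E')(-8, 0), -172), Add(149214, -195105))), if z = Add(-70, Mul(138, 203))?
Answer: -780930345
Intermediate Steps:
Function('E')(G, j) = -2 (Function('E')(G, j) = Add(-8, 6) = -2)
z = 27944 (z = Add(-70, 28014) = 27944)
Mul(Add(z, -10989), Add(Function('g')(Function('E')(-8, 0), -172), Add(149214, -195105))) = Mul(Add(27944, -10989), Add(-168, Add(149214, -195105))) = Mul(16955, Add(-168, -45891)) = Mul(16955, -46059) = -780930345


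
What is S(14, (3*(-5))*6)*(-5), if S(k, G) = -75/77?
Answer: 375/77 ≈ 4.8701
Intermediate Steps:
S(k, G) = -75/77 (S(k, G) = -75*1/77 = -75/77)
S(14, (3*(-5))*6)*(-5) = -75/77*(-5) = 375/77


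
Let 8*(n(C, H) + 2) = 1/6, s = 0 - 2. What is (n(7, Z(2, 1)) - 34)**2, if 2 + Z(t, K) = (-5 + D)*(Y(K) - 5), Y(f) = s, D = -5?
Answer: 2982529/2304 ≈ 1294.5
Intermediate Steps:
s = -2
Y(f) = -2
Z(t, K) = 68 (Z(t, K) = -2 + (-5 - 5)*(-2 - 5) = -2 - 10*(-7) = -2 + 70 = 68)
n(C, H) = -95/48 (n(C, H) = -2 + (1/8)/6 = -2 + (1/8)*(1/6) = -2 + 1/48 = -95/48)
(n(7, Z(2, 1)) - 34)**2 = (-95/48 - 34)**2 = (-1727/48)**2 = 2982529/2304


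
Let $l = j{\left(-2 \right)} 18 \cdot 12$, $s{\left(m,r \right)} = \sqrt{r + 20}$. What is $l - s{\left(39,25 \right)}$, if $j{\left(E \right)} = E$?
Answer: $-432 - 3 \sqrt{5} \approx -438.71$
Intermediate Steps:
$s{\left(m,r \right)} = \sqrt{20 + r}$
$l = -432$ ($l = \left(-2\right) 18 \cdot 12 = \left(-36\right) 12 = -432$)
$l - s{\left(39,25 \right)} = -432 - \sqrt{20 + 25} = -432 - \sqrt{45} = -432 - 3 \sqrt{5}$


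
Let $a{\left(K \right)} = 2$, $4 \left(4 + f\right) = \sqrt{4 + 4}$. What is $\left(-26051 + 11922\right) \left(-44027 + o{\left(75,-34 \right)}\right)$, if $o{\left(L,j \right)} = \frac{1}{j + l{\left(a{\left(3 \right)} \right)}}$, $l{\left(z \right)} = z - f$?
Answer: $\frac{974764867085}{1567} - \frac{14129 \sqrt{2}}{1567} \approx 6.2206 \cdot 10^{8}$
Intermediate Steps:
$f = -4 + \frac{\sqrt{2}}{2}$ ($f = -4 + \frac{\sqrt{4 + 4}}{4} = -4 + \frac{\sqrt{8}}{4} = -4 + \frac{2 \sqrt{2}}{4} = -4 + \frac{\sqrt{2}}{2} \approx -3.2929$)
$l{\left(z \right)} = 4 + z - \frac{\sqrt{2}}{2}$ ($l{\left(z \right)} = z - \left(-4 + \frac{\sqrt{2}}{2}\right) = z + \left(4 - \frac{\sqrt{2}}{2}\right) = 4 + z - \frac{\sqrt{2}}{2}$)
$o{\left(L,j \right)} = \frac{1}{6 + j - \frac{\sqrt{2}}{2}}$ ($o{\left(L,j \right)} = \frac{1}{j + \left(4 + 2 - \frac{\sqrt{2}}{2}\right)} = \frac{1}{j + \left(6 - \frac{\sqrt{2}}{2}\right)} = \frac{1}{6 + j - \frac{\sqrt{2}}{2}}$)
$\left(-26051 + 11922\right) \left(-44027 + o{\left(75,-34 \right)}\right) = \left(-26051 + 11922\right) \left(-44027 + \frac{2}{12 - \sqrt{2} + 2 \left(-34\right)}\right) = - 14129 \left(-44027 + \frac{2}{12 - \sqrt{2} - 68}\right) = - 14129 \left(-44027 + \frac{2}{-56 - \sqrt{2}}\right) = 622057483 - \frac{28258}{-56 - \sqrt{2}}$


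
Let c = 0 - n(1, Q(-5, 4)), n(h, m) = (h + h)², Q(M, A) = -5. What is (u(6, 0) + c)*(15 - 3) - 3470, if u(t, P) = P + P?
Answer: -3518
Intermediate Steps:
n(h, m) = 4*h² (n(h, m) = (2*h)² = 4*h²)
u(t, P) = 2*P
c = -4 (c = 0 - 4*1² = 0 - 4 = -4)
(u(6, 0) + c)*(15 - 3) - 3470 = (2*0 - 4)*(15 - 3) - 3470 = (0 - 4)*12 - 3470 = -4*12 - 3470 = -48 - 3470 = -3518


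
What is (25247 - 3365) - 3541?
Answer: 18341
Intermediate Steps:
(25247 - 3365) - 3541 = 21882 - 3541 = 18341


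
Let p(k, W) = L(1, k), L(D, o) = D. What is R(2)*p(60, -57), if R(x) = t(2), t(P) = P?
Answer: 2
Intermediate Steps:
p(k, W) = 1
R(x) = 2
R(2)*p(60, -57) = 2*1 = 2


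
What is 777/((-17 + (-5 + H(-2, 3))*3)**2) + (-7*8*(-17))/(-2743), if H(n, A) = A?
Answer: 1627703/1451047 ≈ 1.1217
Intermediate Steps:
777/((-17 + (-5 + H(-2, 3))*3)**2) + (-7*8*(-17))/(-2743) = 777/((-17 + (-5 + 3)*3)**2) + (-7*8*(-17))/(-2743) = 777/((-17 - 2*3)**2) - 56*(-17)*(-1/2743) = 777/((-17 - 6)**2) + 952*(-1/2743) = 777/((-23)**2) - 952/2743 = 777/529 - 952/2743 = 1627703/1451047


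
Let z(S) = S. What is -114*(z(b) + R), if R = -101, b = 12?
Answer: 10146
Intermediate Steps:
-114*(z(b) + R) = -114*(12 - 101) = -114*(-89) = 10146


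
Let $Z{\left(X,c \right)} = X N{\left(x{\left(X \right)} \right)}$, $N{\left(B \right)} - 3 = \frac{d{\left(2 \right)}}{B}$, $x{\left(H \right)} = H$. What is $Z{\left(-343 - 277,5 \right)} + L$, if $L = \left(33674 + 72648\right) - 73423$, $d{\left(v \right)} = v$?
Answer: $31041$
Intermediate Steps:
$L = 32899$ ($L = 106322 - 73423 = 32899$)
$N{\left(B \right)} = 3 + \frac{2}{B}$
$Z{\left(X,c \right)} = X \left(3 + \frac{2}{X}\right)$
$Z{\left(-343 - 277,5 \right)} + L = \left(2 + 3 \left(-343 - 277\right)\right) + 32899 = \left(2 + 3 \left(-620\right)\right) + 32899 = \left(2 - 1860\right) + 32899 = -1858 + 32899 = 31041$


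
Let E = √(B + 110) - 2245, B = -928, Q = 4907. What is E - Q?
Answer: -7152 + I*√818 ≈ -7152.0 + 28.601*I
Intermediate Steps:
E = -2245 + I*√818 (E = √(-928 + 110) - 2245 = √(-818) - 2245 = I*√818 - 2245 = -2245 + I*√818 ≈ -2245.0 + 28.601*I)
E - Q = (-2245 + I*√818) - 1*4907 = (-2245 + I*√818) - 4907 = -7152 + I*√818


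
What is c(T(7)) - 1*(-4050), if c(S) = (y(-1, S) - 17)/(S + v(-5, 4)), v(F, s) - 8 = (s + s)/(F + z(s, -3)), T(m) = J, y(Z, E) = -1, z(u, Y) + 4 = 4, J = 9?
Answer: 311760/77 ≈ 4048.8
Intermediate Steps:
z(u, Y) = 0 (z(u, Y) = -4 + 4 = 0)
T(m) = 9
v(F, s) = 8 + 2*s/F (v(F, s) = 8 + (s + s)/(F + 0) = 8 + (2*s)/F = 8 + 2*s/F)
c(S) = -18/(32/5 + S) (c(S) = (-1 - 17)/(S + (8 + 2*4/(-5))) = -18/(S + (8 + 2*4*(-1/5))) = -18/(S + (8 - 8/5)) = -18/(S + 32/5) = -18/(32/5 + S))
c(T(7)) - 1*(-4050) = -90/(32 + 5*9) - 1*(-4050) = -90/(32 + 45) + 4050 = -90/77 + 4050 = 311760/77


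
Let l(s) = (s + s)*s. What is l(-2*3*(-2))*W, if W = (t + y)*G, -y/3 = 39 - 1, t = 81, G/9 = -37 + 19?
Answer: 1539648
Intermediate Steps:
G = -162 (G = 9*(-37 + 19) = 9*(-18) = -162)
y = -114 (y = -3*(39 - 1) = -3*38 = -114)
l(s) = 2*s² (l(s) = (2*s)*s = 2*s²)
W = 5346 (W = (81 - 114)*(-162) = -33*(-162) = 5346)
l(-2*3*(-2))*W = (2*(-2*3*(-2))²)*5346 = (2*(-6*(-2))²)*5346 = (2*12²)*5346 = (2*144)*5346 = 288*5346 = 1539648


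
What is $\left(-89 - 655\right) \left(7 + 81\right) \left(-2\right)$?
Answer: $130944$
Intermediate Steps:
$\left(-89 - 655\right) \left(7 + 81\right) \left(-2\right) = - 744 \cdot 88 \left(-2\right) = \left(-744\right) \left(-176\right) = 130944$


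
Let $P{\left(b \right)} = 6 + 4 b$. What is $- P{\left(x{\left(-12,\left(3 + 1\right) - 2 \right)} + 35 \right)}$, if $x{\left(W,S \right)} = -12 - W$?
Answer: $-146$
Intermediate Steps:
$- P{\left(x{\left(-12,\left(3 + 1\right) - 2 \right)} + 35 \right)} = - (6 + 4 \left(\left(-12 - -12\right) + 35\right)) = - (6 + 4 \left(\left(-12 + 12\right) + 35\right)) = - (6 + 4 \left(0 + 35\right)) = - (6 + 4 \cdot 35) = - (6 + 140) = \left(-1\right) 146 = -146$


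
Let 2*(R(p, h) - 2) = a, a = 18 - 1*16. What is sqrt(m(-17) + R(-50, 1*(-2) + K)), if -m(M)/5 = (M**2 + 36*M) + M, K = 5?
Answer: sqrt(1703) ≈ 41.267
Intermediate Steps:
a = 2 (a = 18 - 16 = 2)
R(p, h) = 3 (R(p, h) = 2 + (1/2)*2 = 2 + 1 = 3)
m(M) = -185*M - 5*M**2 (m(M) = -5*((M**2 + 36*M) + M) = -5*(M**2 + 37*M) = -185*M - 5*M**2)
sqrt(m(-17) + R(-50, 1*(-2) + K)) = sqrt(-5*(-17)*(37 - 17) + 3) = sqrt(-5*(-17)*20 + 3) = sqrt(1700 + 3) = sqrt(1703)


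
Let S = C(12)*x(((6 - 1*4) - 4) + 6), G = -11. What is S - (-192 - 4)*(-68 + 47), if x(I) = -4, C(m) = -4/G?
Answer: -45292/11 ≈ -4117.5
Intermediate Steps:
C(m) = 4/11 (C(m) = -4/(-11) = -4*(-1/11) = 4/11)
S = -16/11 (S = (4/11)*(-4) = -16/11 ≈ -1.4545)
S - (-192 - 4)*(-68 + 47) = -16/11 - (-192 - 4)*(-68 + 47) = -16/11 - (-196)*(-21) = -16/11 - 1*4116 = -16/11 - 4116 = -45292/11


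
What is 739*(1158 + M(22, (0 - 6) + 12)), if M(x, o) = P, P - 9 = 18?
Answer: 875715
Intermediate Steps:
P = 27 (P = 9 + 18 = 27)
M(x, o) = 27
739*(1158 + M(22, (0 - 6) + 12)) = 739*(1158 + 27) = 739*1185 = 875715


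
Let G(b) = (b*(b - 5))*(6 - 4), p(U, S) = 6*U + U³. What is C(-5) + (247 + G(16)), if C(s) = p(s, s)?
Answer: 444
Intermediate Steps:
p(U, S) = U³ + 6*U
C(s) = s*(6 + s²)
G(b) = 2*b*(-5 + b) (G(b) = (b*(-5 + b))*2 = 2*b*(-5 + b))
C(-5) + (247 + G(16)) = -5*(6 + (-5)²) + (247 + 2*16*(-5 + 16)) = -5*(6 + 25) + (247 + 2*16*11) = -5*31 + (247 + 352) = -155 + 599 = 444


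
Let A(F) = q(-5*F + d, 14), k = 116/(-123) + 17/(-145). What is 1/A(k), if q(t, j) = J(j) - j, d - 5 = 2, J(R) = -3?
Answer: -1/17 ≈ -0.058824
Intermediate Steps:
d = 7 (d = 5 + 2 = 7)
k = -18911/17835 (k = 116*(-1/123) + 17*(-1/145) = -116/123 - 17/145 = -18911/17835 ≈ -1.0603)
q(t, j) = -3 - j
A(F) = -17 (A(F) = -3 - 1*14 = -3 - 14 = -17)
1/A(k) = 1/(-17) = -1/17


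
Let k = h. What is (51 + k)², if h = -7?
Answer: 1936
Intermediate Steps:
k = -7
(51 + k)² = (51 - 7)² = 44² = 1936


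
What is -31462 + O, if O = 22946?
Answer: -8516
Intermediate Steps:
-31462 + O = -31462 + 22946 = -8516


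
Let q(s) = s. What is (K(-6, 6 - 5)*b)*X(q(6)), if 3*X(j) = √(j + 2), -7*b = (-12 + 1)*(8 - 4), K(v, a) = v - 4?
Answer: -880*√2/21 ≈ -59.262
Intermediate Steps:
K(v, a) = -4 + v
b = 44/7 (b = -(-12 + 1)*(8 - 4)/7 = -(-11)*4/7 = -⅐*(-44) = 44/7 ≈ 6.2857)
X(j) = √(2 + j)/3 (X(j) = √(j + 2)/3 = √(2 + j)/3)
(K(-6, 6 - 5)*b)*X(q(6)) = ((-4 - 6)*(44/7))*(√(2 + 6)/3) = (-10*44/7)*(√8/3) = -440*2*√2/21 = -880*√2/21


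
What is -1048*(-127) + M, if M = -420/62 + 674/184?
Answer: 379580919/2852 ≈ 1.3309e+5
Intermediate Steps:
M = -8873/2852 (M = -420*1/62 + 674*(1/184) = -210/31 + 337/92 = -8873/2852 ≈ -3.1111)
-1048*(-127) + M = -1048*(-127) - 8873/2852 = 133096 - 8873/2852 = 379580919/2852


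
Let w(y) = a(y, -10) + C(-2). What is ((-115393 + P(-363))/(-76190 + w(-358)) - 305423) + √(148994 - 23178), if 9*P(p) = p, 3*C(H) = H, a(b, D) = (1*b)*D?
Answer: -16632639159/54458 + 2*√31454 ≈ -3.0507e+5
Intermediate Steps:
a(b, D) = D*b (a(b, D) = b*D = D*b)
C(H) = H/3
P(p) = p/9
w(y) = -⅔ - 10*y (w(y) = -10*y + (⅓)*(-2) = -10*y - ⅔ = -⅔ - 10*y)
((-115393 + P(-363))/(-76190 + w(-358)) - 305423) + √(148994 - 23178) = ((-115393 + (⅑)*(-363))/(-76190 + (-⅔ - 10*(-358))) - 305423) + √(148994 - 23178) = ((-115393 - 121/3)/(-76190 + (-⅔ + 3580)) - 305423) + √125816 = (-346300/(3*(-76190 + 10738/3)) - 305423) + 2*√31454 = (-346300/(3*(-217832/3)) - 305423) + 2*√31454 = (-346300/3*(-3/217832) - 305423) + 2*√31454 = (86575/54458 - 305423) + 2*√31454 = -16632639159/54458 + 2*√31454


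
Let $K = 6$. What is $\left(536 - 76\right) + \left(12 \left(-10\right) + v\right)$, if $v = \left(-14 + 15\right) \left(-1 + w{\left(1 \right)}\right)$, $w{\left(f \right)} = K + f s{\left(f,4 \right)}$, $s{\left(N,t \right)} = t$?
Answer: $349$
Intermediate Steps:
$w{\left(f \right)} = 6 + 4 f$ ($w{\left(f \right)} = 6 + f 4 = 6 + 4 f$)
$v = 9$ ($v = \left(-14 + 15\right) \left(-1 + \left(6 + 4 \cdot 1\right)\right) = 1 \left(-1 + \left(6 + 4\right)\right) = 1 \left(-1 + 10\right) = 1 \cdot 9 = 9$)
$\left(536 - 76\right) + \left(12 \left(-10\right) + v\right) = \left(536 - 76\right) + \left(12 \left(-10\right) + 9\right) = 460 + \left(-120 + 9\right) = 460 - 111 = 349$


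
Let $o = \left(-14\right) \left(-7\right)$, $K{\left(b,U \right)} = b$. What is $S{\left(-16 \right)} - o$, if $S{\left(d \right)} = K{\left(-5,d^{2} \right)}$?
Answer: $-103$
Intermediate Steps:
$S{\left(d \right)} = -5$
$o = 98$
$S{\left(-16 \right)} - o = -5 - 98 = -103$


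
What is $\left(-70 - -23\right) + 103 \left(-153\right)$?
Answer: $-15806$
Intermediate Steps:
$\left(-70 - -23\right) + 103 \left(-153\right) = \left(-70 + 23\right) - 15759 = -47 - 15759 = -15806$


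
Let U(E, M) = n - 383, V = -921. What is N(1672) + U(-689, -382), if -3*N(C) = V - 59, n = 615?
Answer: 1676/3 ≈ 558.67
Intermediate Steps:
U(E, M) = 232 (U(E, M) = 615 - 383 = 232)
N(C) = 980/3 (N(C) = -(-921 - 59)/3 = -⅓*(-980) = 980/3)
N(1672) + U(-689, -382) = 980/3 + 232 = 1676/3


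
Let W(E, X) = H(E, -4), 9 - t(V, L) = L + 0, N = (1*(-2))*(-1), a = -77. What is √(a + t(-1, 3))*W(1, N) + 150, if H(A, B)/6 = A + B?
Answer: 150 - 18*I*√71 ≈ 150.0 - 151.67*I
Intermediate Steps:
H(A, B) = 6*A + 6*B (H(A, B) = 6*(A + B) = 6*A + 6*B)
N = 2 (N = -2*(-1) = 2)
t(V, L) = 9 - L (t(V, L) = 9 - (L + 0) = 9 - L)
W(E, X) = -24 + 6*E (W(E, X) = 6*E + 6*(-4) = 6*E - 24 = -24 + 6*E)
√(a + t(-1, 3))*W(1, N) + 150 = √(-77 + (9 - 1*3))*(-24 + 6*1) + 150 = √(-77 + (9 - 3))*(-24 + 6) + 150 = √(-77 + 6)*(-18) + 150 = √(-71)*(-18) + 150 = (I*√71)*(-18) + 150 = -18*I*√71 + 150 = 150 - 18*I*√71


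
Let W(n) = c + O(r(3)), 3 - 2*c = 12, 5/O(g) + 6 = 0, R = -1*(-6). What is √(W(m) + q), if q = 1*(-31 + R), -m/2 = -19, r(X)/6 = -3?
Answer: I*√273/3 ≈ 5.5076*I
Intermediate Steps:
R = 6
r(X) = -18 (r(X) = 6*(-3) = -18)
O(g) = -⅚ (O(g) = 5/(-6 + 0) = 5/(-6) = 5*(-⅙) = -⅚)
c = -9/2 (c = 3/2 - ½*12 = 3/2 - 6 = -9/2 ≈ -4.5000)
m = 38 (m = -2*(-19) = 38)
q = -25 (q = 1*(-31 + 6) = 1*(-25) = -25)
W(n) = -16/3 (W(n) = -9/2 - ⅚ = -16/3)
√(W(m) + q) = √(-16/3 - 25) = √(-91/3) = I*√273/3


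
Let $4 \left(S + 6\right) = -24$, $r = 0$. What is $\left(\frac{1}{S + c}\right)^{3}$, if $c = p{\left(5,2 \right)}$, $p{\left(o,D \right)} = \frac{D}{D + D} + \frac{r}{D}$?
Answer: $- \frac{8}{12167} \approx -0.00065752$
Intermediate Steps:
$p{\left(o,D \right)} = \frac{1}{2}$ ($p{\left(o,D \right)} = \frac{D}{D + D} + \frac{0}{D} = \frac{D}{2 D} + 0 = D \frac{1}{2 D} + 0 = \frac{1}{2} + 0 = \frac{1}{2}$)
$c = \frac{1}{2} \approx 0.5$
$S = -12$ ($S = -6 + \frac{1}{4} \left(-24\right) = -6 - 6 = -12$)
$\left(\frac{1}{S + c}\right)^{3} = \left(\frac{1}{-12 + \frac{1}{2}}\right)^{3} = \left(\frac{1}{- \frac{23}{2}}\right)^{3} = \left(- \frac{2}{23}\right)^{3} = - \frac{8}{12167}$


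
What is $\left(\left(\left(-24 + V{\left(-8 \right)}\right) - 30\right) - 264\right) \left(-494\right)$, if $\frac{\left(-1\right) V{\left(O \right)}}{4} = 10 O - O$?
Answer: $14820$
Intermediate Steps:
$V{\left(O \right)} = - 36 O$ ($V{\left(O \right)} = - 4 \left(10 O - O\right) = - 4 \cdot 9 O = - 36 O$)
$\left(\left(\left(-24 + V{\left(-8 \right)}\right) - 30\right) - 264\right) \left(-494\right) = \left(\left(\left(-24 - -288\right) - 30\right) - 264\right) \left(-494\right) = \left(\left(\left(-24 + 288\right) - 30\right) - 264\right) \left(-494\right) = \left(\left(264 - 30\right) - 264\right) \left(-494\right) = \left(234 - 264\right) \left(-494\right) = \left(-30\right) \left(-494\right) = 14820$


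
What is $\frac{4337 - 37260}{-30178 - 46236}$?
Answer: $\frac{32923}{76414} \approx 0.43085$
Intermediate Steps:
$\frac{4337 - 37260}{-30178 - 46236} = - \frac{32923}{-76414} = \left(-32923\right) \left(- \frac{1}{76414}\right) = \frac{32923}{76414}$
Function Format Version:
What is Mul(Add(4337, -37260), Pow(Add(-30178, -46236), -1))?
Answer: Rational(32923, 76414) ≈ 0.43085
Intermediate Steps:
Mul(Add(4337, -37260), Pow(Add(-30178, -46236), -1)) = Mul(-32923, Pow(-76414, -1)) = Mul(-32923, Rational(-1, 76414)) = Rational(32923, 76414)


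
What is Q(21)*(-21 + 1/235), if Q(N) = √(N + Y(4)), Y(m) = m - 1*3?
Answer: -4934*√22/235 ≈ -98.479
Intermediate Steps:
Y(m) = -3 + m (Y(m) = m - 3 = -3 + m)
Q(N) = √(1 + N) (Q(N) = √(N + (-3 + 4)) = √(N + 1) = √(1 + N))
Q(21)*(-21 + 1/235) = √(1 + 21)*(-21 + 1/235) = √22*(-21 + 1/235) = √22*(-4934/235) = -4934*√22/235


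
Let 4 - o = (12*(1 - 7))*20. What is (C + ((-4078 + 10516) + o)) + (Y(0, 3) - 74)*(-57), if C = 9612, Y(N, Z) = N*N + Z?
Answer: 21541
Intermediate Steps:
Y(N, Z) = Z + N² (Y(N, Z) = N² + Z = Z + N²)
o = 1444 (o = 4 - 12*(1 - 7)*20 = 4 - 12*(-6)*20 = 4 - (-72)*20 = 4 - 1*(-1440) = 4 + 1440 = 1444)
(C + ((-4078 + 10516) + o)) + (Y(0, 3) - 74)*(-57) = (9612 + ((-4078 + 10516) + 1444)) + ((3 + 0²) - 74)*(-57) = (9612 + (6438 + 1444)) + ((3 + 0) - 74)*(-57) = (9612 + 7882) + (3 - 74)*(-57) = 17494 - 71*(-57) = 17494 + 4047 = 21541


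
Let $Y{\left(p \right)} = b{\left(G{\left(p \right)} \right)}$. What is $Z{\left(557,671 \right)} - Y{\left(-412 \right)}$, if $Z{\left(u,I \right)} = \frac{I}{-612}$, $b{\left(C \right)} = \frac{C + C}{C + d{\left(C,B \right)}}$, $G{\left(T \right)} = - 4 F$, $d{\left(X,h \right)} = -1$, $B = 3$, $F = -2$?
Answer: $- \frac{14489}{4284} \approx -3.3821$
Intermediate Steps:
$G{\left(T \right)} = 8$ ($G{\left(T \right)} = \left(-4\right) \left(-2\right) = 8$)
$b{\left(C \right)} = \frac{2 C}{-1 + C}$ ($b{\left(C \right)} = \frac{C + C}{C - 1} = \frac{2 C}{-1 + C}$)
$Y{\left(p \right)} = \frac{16}{7}$ ($Y{\left(p \right)} = 2 \cdot 8 \frac{1}{-1 + 8} = 2 \cdot 8 \cdot \frac{1}{7} = \frac{16}{7}$)
$Z{\left(u,I \right)} = - \frac{I}{612}$ ($Z{\left(u,I \right)} = I \left(- \frac{1}{612}\right) = - \frac{I}{612}$)
$Z{\left(557,671 \right)} - Y{\left(-412 \right)} = \left(- \frac{1}{612}\right) 671 - \frac{16}{7} = - \frac{671}{612} - \frac{16}{7} = - \frac{14489}{4284}$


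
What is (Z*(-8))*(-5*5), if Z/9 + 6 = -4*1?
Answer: -18000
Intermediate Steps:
Z = -90 (Z = -54 + 9*(-4*1) = -54 + 9*(-4) = -54 - 36 = -90)
(Z*(-8))*(-5*5) = (-90*(-8))*(-5*5) = 720*(-25) = -18000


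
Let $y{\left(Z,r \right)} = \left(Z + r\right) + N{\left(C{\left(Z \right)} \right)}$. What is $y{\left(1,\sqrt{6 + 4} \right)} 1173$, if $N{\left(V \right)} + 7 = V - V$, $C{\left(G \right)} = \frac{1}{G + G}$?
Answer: $-7038 + 1173 \sqrt{10} \approx -3328.6$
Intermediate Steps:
$C{\left(G \right)} = \frac{1}{2 G}$
$N{\left(V \right)} = -7$ ($N{\left(V \right)} = -7 + \left(V - V\right) = -7 + 0 = -7$)
$y{\left(Z,r \right)} = -7 + Z + r$ ($y{\left(Z,r \right)} = \left(Z + r\right) - 7 = -7 + Z + r$)
$y{\left(1,\sqrt{6 + 4} \right)} 1173 = \left(-7 + 1 + \sqrt{6 + 4}\right) 1173 = \left(-7 + 1 + \sqrt{10}\right) 1173 = \left(-6 + \sqrt{10}\right) 1173 = -7038 + 1173 \sqrt{10}$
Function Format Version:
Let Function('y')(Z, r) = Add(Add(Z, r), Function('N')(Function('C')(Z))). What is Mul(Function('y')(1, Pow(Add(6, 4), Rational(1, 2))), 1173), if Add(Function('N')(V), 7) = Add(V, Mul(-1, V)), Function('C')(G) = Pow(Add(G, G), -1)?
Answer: Add(-7038, Mul(1173, Pow(10, Rational(1, 2)))) ≈ -3328.6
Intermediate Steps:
Function('C')(G) = Mul(Rational(1, 2), Pow(G, -1)) (Function('C')(G) = Pow(Mul(2, G), -1) = Mul(Rational(1, 2), Pow(G, -1)))
Function('N')(V) = -7 (Function('N')(V) = Add(-7, Add(V, Mul(-1, V))) = Add(-7, 0) = -7)
Function('y')(Z, r) = Add(-7, Z, r) (Function('y')(Z, r) = Add(Add(Z, r), -7) = Add(-7, Z, r))
Mul(Function('y')(1, Pow(Add(6, 4), Rational(1, 2))), 1173) = Mul(Add(-7, 1, Pow(Add(6, 4), Rational(1, 2))), 1173) = Mul(Add(-7, 1, Pow(10, Rational(1, 2))), 1173) = Mul(Add(-6, Pow(10, Rational(1, 2))), 1173) = Add(-7038, Mul(1173, Pow(10, Rational(1, 2))))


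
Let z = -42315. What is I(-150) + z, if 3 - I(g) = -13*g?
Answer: -44262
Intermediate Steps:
I(g) = 3 + 13*g (I(g) = 3 - (-13)*g = 3 + 13*g)
I(-150) + z = (3 + 13*(-150)) - 42315 = (3 - 1950) - 42315 = -1947 - 42315 = -44262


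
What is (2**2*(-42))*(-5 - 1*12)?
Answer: 2856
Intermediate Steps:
(2**2*(-42))*(-5 - 1*12) = (4*(-42))*(-5 - 12) = -168*(-17) = 2856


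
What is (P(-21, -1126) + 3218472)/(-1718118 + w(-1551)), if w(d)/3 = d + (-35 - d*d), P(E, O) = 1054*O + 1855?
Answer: -677841/2979893 ≈ -0.22747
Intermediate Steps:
P(E, O) = 1855 + 1054*O
w(d) = -105 - 3*d² + 3*d (w(d) = 3*(d + (-35 - d*d)) = 3*(d + (-35 - d²)) = 3*(-35 + d - d²) = -105 - 3*d² + 3*d)
(P(-21, -1126) + 3218472)/(-1718118 + w(-1551)) = ((1855 + 1054*(-1126)) + 3218472)/(-1718118 + (-105 - 3*(-1551)² + 3*(-1551))) = ((1855 - 1186804) + 3218472)/(-1718118 + (-105 - 3*2405601 - 4653)) = (-1184949 + 3218472)/(-1718118 + (-105 - 7216803 - 4653)) = 2033523/(-1718118 - 7221561) = 2033523/(-8939679) = 2033523*(-1/8939679) = -677841/2979893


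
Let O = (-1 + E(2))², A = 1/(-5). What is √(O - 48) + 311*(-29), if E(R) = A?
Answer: -9019 + 2*I*√291/5 ≈ -9019.0 + 6.8235*I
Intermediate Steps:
A = -⅕ ≈ -0.20000
E(R) = -⅕
O = 36/25 (O = (-1 - ⅕)² = (-6/5)² = 36/25 ≈ 1.4400)
√(O - 48) + 311*(-29) = √(36/25 - 48) + 311*(-29) = √(-1164/25) - 9019 = 2*I*√291/5 - 9019 = -9019 + 2*I*√291/5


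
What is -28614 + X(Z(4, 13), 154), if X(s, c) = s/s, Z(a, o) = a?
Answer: -28613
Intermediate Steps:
X(s, c) = 1
-28614 + X(Z(4, 13), 154) = -28614 + 1 = -28613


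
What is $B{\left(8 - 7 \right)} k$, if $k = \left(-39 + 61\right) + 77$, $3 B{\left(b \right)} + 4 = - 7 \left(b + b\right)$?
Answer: $-594$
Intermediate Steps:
$B{\left(b \right)} = - \frac{4}{3} - \frac{14 b}{3}$ ($B{\left(b \right)} = - \frac{4}{3} + \frac{\left(-7\right) \left(b + b\right)}{3} = - \frac{4}{3} + \frac{\left(-7\right) 2 b}{3} = - \frac{4}{3} + \frac{\left(-14\right) b}{3} = - \frac{4}{3} - \frac{14 b}{3}$)
$k = 99$ ($k = 22 + 77 = 99$)
$B{\left(8 - 7 \right)} k = \left(- \frac{4}{3} - \frac{14 \left(8 - 7\right)}{3}\right) 99 = \left(- \frac{4}{3} - \frac{14}{3}\right) 99 = \left(-6\right) 99 = -594$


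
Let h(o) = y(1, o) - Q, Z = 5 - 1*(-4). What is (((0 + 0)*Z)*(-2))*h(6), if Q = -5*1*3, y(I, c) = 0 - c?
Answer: 0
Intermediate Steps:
y(I, c) = -c
Q = -15 (Q = -5*3 = -15)
Z = 9 (Z = 5 + 4 = 9)
h(o) = 15 - o (h(o) = -o - 1*(-15) = -o + 15 = 15 - o)
(((0 + 0)*Z)*(-2))*h(6) = (((0 + 0)*9)*(-2))*(15 - 1*6) = ((0*9)*(-2))*(15 - 6) = (0*(-2))*9 = 0*9 = 0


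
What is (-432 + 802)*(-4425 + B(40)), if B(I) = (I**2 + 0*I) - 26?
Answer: -1054870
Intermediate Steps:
B(I) = -26 + I**2 (B(I) = (I**2 + 0) - 26 = I**2 - 26 = -26 + I**2)
(-432 + 802)*(-4425 + B(40)) = (-432 + 802)*(-4425 + (-26 + 40**2)) = 370*(-4425 + (-26 + 1600)) = 370*(-4425 + 1574) = 370*(-2851) = -1054870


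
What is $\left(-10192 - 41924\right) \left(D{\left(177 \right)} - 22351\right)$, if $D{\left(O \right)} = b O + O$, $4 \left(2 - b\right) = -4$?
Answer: $1127946588$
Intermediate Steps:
$b = 3$ ($b = 2 - -1 = 2 + 1 = 3$)
$D{\left(O \right)} = 4 O$ ($D{\left(O \right)} = 3 O + O = 4 O$)
$\left(-10192 - 41924\right) \left(D{\left(177 \right)} - 22351\right) = \left(-10192 - 41924\right) \left(4 \cdot 177 - 22351\right) = - 52116 \left(708 - 22351\right) = \left(-52116\right) \left(-21643\right) = 1127946588$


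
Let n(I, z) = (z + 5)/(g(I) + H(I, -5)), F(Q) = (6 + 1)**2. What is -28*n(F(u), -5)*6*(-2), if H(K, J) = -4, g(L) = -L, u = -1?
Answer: 0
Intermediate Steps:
F(Q) = 49 (F(Q) = 7**2 = 49)
n(I, z) = (5 + z)/(-4 - I) (n(I, z) = (z + 5)/(-I - 4) = (5 + z)/(-4 - I))
-28*n(F(u), -5)*6*(-2) = -28*(-5 - 1*(-5))/(4 + 49)*6*(-2) = -28*(-5 + 5)/53*(-12) = -28*(1/53)*0*(-12) = -0*(-12) = -28*0 = 0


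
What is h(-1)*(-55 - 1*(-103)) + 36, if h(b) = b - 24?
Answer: -1164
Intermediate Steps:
h(b) = -24 + b
h(-1)*(-55 - 1*(-103)) + 36 = (-24 - 1)*(-55 - 1*(-103)) + 36 = -25*(-55 + 103) + 36 = -25*48 + 36 = -1200 + 36 = -1164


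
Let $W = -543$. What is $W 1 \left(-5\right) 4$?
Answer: $10860$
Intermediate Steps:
$W 1 \left(-5\right) 4 = - 543 \cdot 1 \left(-5\right) 4 = - 543 \left(\left(-5\right) 4\right) = \left(-543\right) \left(-20\right) = 10860$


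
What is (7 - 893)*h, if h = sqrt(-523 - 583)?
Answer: -886*I*sqrt(1106) ≈ -29465.0*I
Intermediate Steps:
h = I*sqrt(1106) (h = sqrt(-1106) = I*sqrt(1106) ≈ 33.257*I)
(7 - 893)*h = (7 - 893)*(I*sqrt(1106)) = -886*I*sqrt(1106)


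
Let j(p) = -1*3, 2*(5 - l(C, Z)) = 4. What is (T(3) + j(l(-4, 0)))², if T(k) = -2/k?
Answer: 121/9 ≈ 13.444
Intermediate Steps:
l(C, Z) = 3 (l(C, Z) = 5 - ½*4 = 5 - 2 = 3)
j(p) = -3
(T(3) + j(l(-4, 0)))² = (-2/3 - 3)² = (-2*⅓ - 3)² = (-⅔ - 3)² = (-11/3)² = 121/9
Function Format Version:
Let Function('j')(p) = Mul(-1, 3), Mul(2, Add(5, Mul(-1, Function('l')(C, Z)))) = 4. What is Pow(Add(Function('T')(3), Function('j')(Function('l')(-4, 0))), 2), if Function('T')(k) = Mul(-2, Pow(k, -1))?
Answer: Rational(121, 9) ≈ 13.444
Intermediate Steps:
Function('l')(C, Z) = 3 (Function('l')(C, Z) = Add(5, Mul(Rational(-1, 2), 4)) = Add(5, -2) = 3)
Function('j')(p) = -3
Pow(Add(Function('T')(3), Function('j')(Function('l')(-4, 0))), 2) = Pow(Add(Mul(-2, Pow(3, -1)), -3), 2) = Pow(Add(Mul(-2, Rational(1, 3)), -3), 2) = Pow(Add(Rational(-2, 3), -3), 2) = Pow(Rational(-11, 3), 2) = Rational(121, 9)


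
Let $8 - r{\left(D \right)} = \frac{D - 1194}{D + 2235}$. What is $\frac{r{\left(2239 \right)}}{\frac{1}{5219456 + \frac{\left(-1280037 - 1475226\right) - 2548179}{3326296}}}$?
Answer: $\frac{301629156987435949}{7440924152} \approx 4.0537 \cdot 10^{7}$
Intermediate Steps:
$r{\left(D \right)} = 8 - \frac{-1194 + D}{2235 + D}$ ($r{\left(D \right)} = 8 - \frac{D - 1194}{D + 2235} = 8 - \frac{-1194 + D}{2235 + D}$)
$\frac{r{\left(2239 \right)}}{\frac{1}{5219456 + \frac{\left(-1280037 - 1475226\right) - 2548179}{3326296}}} = \frac{\frac{1}{2235 + 2239} \left(19074 + 7 \cdot 2239\right)}{\frac{1}{5219456 + \frac{\left(-1280037 - 1475226\right) - 2548179}{3326296}}} = \frac{\frac{1}{4474} \left(19074 + 15673\right)}{\frac{1}{5219456 + \left(-2755263 - 2548179\right) \frac{1}{3326296}}} = \frac{\frac{1}{4474} \cdot 34747}{\frac{1}{5219456 - \frac{2651721}{1663148}}} = \frac{34747}{4474 \frac{1}{5219456 - \frac{2651721}{1663148}}} = \frac{34747}{4474 \frac{1}{\frac{8680725155767}{1663148}}} = \frac{34747}{4474 \cdot \frac{1663148}{8680725155767}} = \frac{34747}{4474} \cdot \frac{8680725155767}{1663148} = \frac{301629156987435949}{7440924152}$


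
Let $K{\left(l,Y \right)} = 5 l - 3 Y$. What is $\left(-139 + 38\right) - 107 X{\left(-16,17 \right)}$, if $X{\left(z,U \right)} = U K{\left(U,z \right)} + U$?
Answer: $-243847$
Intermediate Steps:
$K{\left(l,Y \right)} = - 3 Y + 5 l$
$X{\left(z,U \right)} = U + U \left(- 3 z + 5 U\right)$ ($X{\left(z,U \right)} = U \left(- 3 z + 5 U\right) + U = U + U \left(- 3 z + 5 U\right)$)
$\left(-139 + 38\right) - 107 X{\left(-16,17 \right)} = \left(-139 + 38\right) - 107 \cdot 17 \left(1 - -48 + 5 \cdot 17\right) = -101 - 107 \cdot 17 \left(1 + 48 + 85\right) = -101 - 107 \cdot 17 \cdot 134 = -101 - 243746 = -243847$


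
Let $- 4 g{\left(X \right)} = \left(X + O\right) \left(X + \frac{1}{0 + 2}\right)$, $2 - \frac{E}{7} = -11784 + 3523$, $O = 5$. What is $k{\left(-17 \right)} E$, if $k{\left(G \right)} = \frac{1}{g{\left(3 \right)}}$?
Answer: $-8263$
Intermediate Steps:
$E = 57841$ ($E = 14 - 7 \left(-11784 + 3523\right) = 14 - -57827 = 14 + 57827 = 57841$)
$g{\left(X \right)} = - \frac{\left(\frac{1}{2} + X\right) \left(5 + X\right)}{4}$ ($g{\left(X \right)} = - \frac{\left(X + 5\right) \left(X + \frac{1}{0 + 2}\right)}{4} = - \frac{\left(5 + X\right) \left(X + \frac{1}{2}\right)}{4} = - \frac{\left(5 + X\right) \left(\frac{1}{2} + X\right)}{4} = - \frac{\left(\frac{1}{2} + X\right) \left(5 + X\right)}{4}$)
$k{\left(G \right)} = - \frac{1}{7}$ ($k{\left(G \right)} = \frac{1}{- \frac{5}{8} - \frac{33}{8} - \frac{3^{2}}{4}} = \frac{1}{- \frac{5}{8} - \frac{33}{8} - \frac{9}{4}} = \frac{1}{-7} = - \frac{1}{7}$)
$k{\left(-17 \right)} E = \left(- \frac{1}{7}\right) 57841 = -8263$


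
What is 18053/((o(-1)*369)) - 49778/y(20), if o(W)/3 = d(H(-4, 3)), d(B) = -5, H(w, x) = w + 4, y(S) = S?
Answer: -27588229/11070 ≈ -2492.2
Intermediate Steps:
H(w, x) = 4 + w
o(W) = -15 (o(W) = 3*(-5) = -15)
18053/((o(-1)*369)) - 49778/y(20) = 18053/((-15*369)) - 49778/20 = 18053/(-5535) - 49778*1/20 = 18053*(-1/5535) - 24889/10 = -18053/5535 - 24889/10 = -27588229/11070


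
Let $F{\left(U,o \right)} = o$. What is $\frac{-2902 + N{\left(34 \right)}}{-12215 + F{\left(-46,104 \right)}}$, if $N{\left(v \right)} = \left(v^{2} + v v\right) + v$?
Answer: $\frac{556}{12111} \approx 0.045909$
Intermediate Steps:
$N{\left(v \right)} = v + 2 v^{2}$ ($N{\left(v \right)} = \left(v^{2} + v^{2}\right) + v = 2 v^{2} + v = v + 2 v^{2}$)
$\frac{-2902 + N{\left(34 \right)}}{-12215 + F{\left(-46,104 \right)}} = \frac{-2902 + 34 \left(1 + 2 \cdot 34\right)}{-12215 + 104} = \frac{-2902 + 34 \left(1 + 68\right)}{-12111} = \left(-2902 + 34 \cdot 69\right) \left(- \frac{1}{12111}\right) = \left(-2902 + 2346\right) \left(- \frac{1}{12111}\right) = \left(-556\right) \left(- \frac{1}{12111}\right) = \frac{556}{12111}$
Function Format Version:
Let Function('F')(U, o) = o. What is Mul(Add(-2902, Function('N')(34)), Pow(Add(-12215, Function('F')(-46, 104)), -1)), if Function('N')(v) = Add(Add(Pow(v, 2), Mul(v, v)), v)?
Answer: Rational(556, 12111) ≈ 0.045909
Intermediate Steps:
Function('N')(v) = Add(v, Mul(2, Pow(v, 2))) (Function('N')(v) = Add(Add(Pow(v, 2), Pow(v, 2)), v) = Add(Mul(2, Pow(v, 2)), v) = Add(v, Mul(2, Pow(v, 2))))
Mul(Add(-2902, Function('N')(34)), Pow(Add(-12215, Function('F')(-46, 104)), -1)) = Mul(Add(-2902, Mul(34, Add(1, Mul(2, 34)))), Pow(Add(-12215, 104), -1)) = Mul(Add(-2902, Mul(34, Add(1, 68))), Pow(-12111, -1)) = Mul(Add(-2902, Mul(34, 69)), Rational(-1, 12111)) = Mul(Add(-2902, 2346), Rational(-1, 12111)) = Mul(-556, Rational(-1, 12111)) = Rational(556, 12111)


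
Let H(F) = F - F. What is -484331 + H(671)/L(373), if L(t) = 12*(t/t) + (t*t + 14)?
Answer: -484331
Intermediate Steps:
H(F) = 0
L(t) = 26 + t² (L(t) = 12*1 + (t² + 14) = 12 + (14 + t²) = 26 + t²)
-484331 + H(671)/L(373) = -484331 + 0/(26 + 373²) = -484331 + 0/(26 + 139129) = -484331 + 0/139155 = -484331 + 0*(1/139155) = -484331 + 0 = -484331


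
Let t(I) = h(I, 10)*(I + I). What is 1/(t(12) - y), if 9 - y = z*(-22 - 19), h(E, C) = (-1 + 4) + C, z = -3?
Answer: 1/426 ≈ 0.0023474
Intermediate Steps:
h(E, C) = 3 + C
t(I) = 26*I (t(I) = (3 + 10)*(I + I) = 13*(2*I) = 26*I)
y = -114 (y = 9 - (-3)*(-22 - 19) = 9 - (-3)*(-41) = 9 - 1*123 = 9 - 123 = -114)
1/(t(12) - y) = 1/(26*12 - 1*(-114)) = 1/(312 + 114) = 1/426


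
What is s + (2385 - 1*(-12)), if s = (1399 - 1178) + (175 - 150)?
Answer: 2643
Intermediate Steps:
s = 246 (s = 221 + 25 = 246)
s + (2385 - 1*(-12)) = 246 + (2385 - 1*(-12)) = 246 + (2385 + 12) = 246 + 2397 = 2643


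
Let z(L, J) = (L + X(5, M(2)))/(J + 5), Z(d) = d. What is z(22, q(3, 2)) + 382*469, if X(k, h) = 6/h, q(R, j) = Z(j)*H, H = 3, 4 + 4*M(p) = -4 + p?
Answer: 1970756/11 ≈ 1.7916e+5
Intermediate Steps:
M(p) = -2 + p/4 (M(p) = -1 + (-4 + p)/4 = -1 + (-1 + p/4) = -2 + p/4)
q(R, j) = 3*j (q(R, j) = j*3 = 3*j)
z(L, J) = (-4 + L)/(5 + J) (z(L, J) = (L + 6/(-2 + (¼)*2))/(J + 5) = (L + 6/(-2 + ½))/(5 + J) = (L + 6/(-3/2))/(5 + J) = (L + 6*(-⅔))/(5 + J) = (L - 4)/(5 + J) = (-4 + L)/(5 + J))
z(22, q(3, 2)) + 382*469 = (-4 + 22)/(5 + 3*2) + 382*469 = 18/(5 + 6) + 179158 = 18/11 + 179158 = 1970756/11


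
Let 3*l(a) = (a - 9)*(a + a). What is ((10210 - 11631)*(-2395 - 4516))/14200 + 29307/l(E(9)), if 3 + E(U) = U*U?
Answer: 2971018719/4245800 ≈ 699.75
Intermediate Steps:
E(U) = -3 + U² (E(U) = -3 + U*U = -3 + U²)
l(a) = 2*a*(-9 + a)/3 (l(a) = ((a - 9)*(a + a))/3 = ((-9 + a)*(2*a))/3 = (2*a*(-9 + a))/3 = 2*a*(-9 + a)/3)
((10210 - 11631)*(-2395 - 4516))/14200 + 29307/l(E(9)) = ((10210 - 11631)*(-2395 - 4516))/14200 + 29307/((2*(-3 + 9²)*(-9 + (-3 + 9²))/3)) = -1421*(-6911)*(1/14200) + 29307/((2*(-3 + 81)*(-9 + (-3 + 81))/3)) = 9820531*(1/14200) + 29307/(((⅔)*78*(-9 + 78))) = 9820531/14200 + 29307/(((⅔)*78*69)) = 9820531/14200 + 29307/3588 = 9820531/14200 + 29307*(1/3588) = 9820531/14200 + 9769/1196 = 2971018719/4245800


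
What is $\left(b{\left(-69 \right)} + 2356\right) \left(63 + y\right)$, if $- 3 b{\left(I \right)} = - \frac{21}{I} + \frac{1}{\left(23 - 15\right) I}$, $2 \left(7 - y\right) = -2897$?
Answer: $\frac{11848457653}{3312} \approx 3.5774 \cdot 10^{6}$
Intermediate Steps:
$y = \frac{2911}{2}$ ($y = 7 - - \frac{2897}{2} = 7 + \frac{2897}{2} = \frac{2911}{2} \approx 1455.5$)
$b{\left(I \right)} = \frac{167}{24 I}$ ($b{\left(I \right)} = - \frac{- \frac{21}{I} + \frac{1}{\left(23 - 15\right) I}}{3} = - \frac{- \frac{21}{I} + \frac{1}{8 I}}{3} = - \frac{\left(- \frac{167}{8}\right) \frac{1}{I}}{3} = \frac{167}{24 I}$)
$\left(b{\left(-69 \right)} + 2356\right) \left(63 + y\right) = \left(\frac{167}{24 \left(-69\right)} + 2356\right) \left(63 + \frac{2911}{2}\right) = \left(\frac{167}{24} \left(- \frac{1}{69}\right) + 2356\right) \frac{3037}{2} = \left(- \frac{167}{1656} + 2356\right) \frac{3037}{2} = \frac{3901369}{1656} \cdot \frac{3037}{2} = \frac{11848457653}{3312}$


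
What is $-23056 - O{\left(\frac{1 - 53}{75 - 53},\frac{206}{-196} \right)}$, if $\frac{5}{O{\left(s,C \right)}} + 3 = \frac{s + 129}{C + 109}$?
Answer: $- \frac{4900962363}{212593} \approx -23053.0$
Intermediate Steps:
$O{\left(s,C \right)} = \frac{5}{-3 + \frac{129 + s}{109 + C}}$ ($O{\left(s,C \right)} = \frac{5}{-3 + \frac{s + 129}{C + 109}} = \frac{5}{-3 + \frac{129 + s}{109 + C}}$)
$-23056 - O{\left(\frac{1 - 53}{75 - 53},\frac{206}{-196} \right)} = -23056 - \frac{5 \left(109 + \frac{206}{-196}\right)}{-198 + \frac{1 - 53}{75 - 53} - 3 \frac{206}{-196}} = -23056 - \frac{5 \left(109 + 206 \left(- \frac{1}{196}\right)\right)}{-198 - \frac{52}{22} - 3 \cdot 206 \left(- \frac{1}{196}\right)} = -23056 - \frac{5 \left(109 - \frac{103}{98}\right)}{-198 - \frac{26}{11} - - \frac{309}{98}} = -23056 - 5 \frac{1}{-198 - \frac{26}{11} + \frac{309}{98}} \cdot \frac{10579}{98} = -23056 - 5 \frac{1}{- \frac{212593}{1078}} \cdot \frac{10579}{98} = -23056 - 5 \left(- \frac{1078}{212593}\right) \frac{10579}{98} = -23056 - - \frac{581845}{212593} = -23056 + \frac{581845}{212593} = - \frac{4900962363}{212593}$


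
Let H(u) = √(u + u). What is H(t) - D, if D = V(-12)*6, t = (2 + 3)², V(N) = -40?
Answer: 240 + 5*√2 ≈ 247.07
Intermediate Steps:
t = 25 (t = 5² = 25)
H(u) = √2*√u (H(u) = √(2*u) = √2*√u)
D = -240 (D = -40*6 = -240)
H(t) - D = √2*√25 - 1*(-240) = √2*5 + 240 = 5*√2 + 240 = 240 + 5*√2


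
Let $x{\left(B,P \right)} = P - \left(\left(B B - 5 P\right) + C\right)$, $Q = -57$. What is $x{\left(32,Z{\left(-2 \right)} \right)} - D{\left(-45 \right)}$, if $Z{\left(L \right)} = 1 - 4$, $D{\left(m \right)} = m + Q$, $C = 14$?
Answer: $-954$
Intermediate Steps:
$D{\left(m \right)} = -57 + m$ ($D{\left(m \right)} = m - 57 = -57 + m$)
$Z{\left(L \right)} = -3$
$x{\left(B,P \right)} = -14 - B^{2} + 6 P$ ($x{\left(B,P \right)} = P - \left(\left(B B - 5 P\right) + 14\right) = P - \left(\left(B^{2} - 5 P\right) + 14\right) = P - \left(14 + B^{2} - 5 P\right) = -14 - B^{2} + 6 P$)
$x{\left(32,Z{\left(-2 \right)} \right)} - D{\left(-45 \right)} = \left(-14 - 32^{2} + 6 \left(-3\right)\right) - \left(-57 - 45\right) = \left(-14 - 1024 - 18\right) - -102 = \left(-14 - 1024 - 18\right) + 102 = -1056 + 102 = -954$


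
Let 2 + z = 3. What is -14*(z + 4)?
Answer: -70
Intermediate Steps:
z = 1 (z = -2 + 3 = 1)
-14*(z + 4) = -14*(1 + 4) = -14*5 = -70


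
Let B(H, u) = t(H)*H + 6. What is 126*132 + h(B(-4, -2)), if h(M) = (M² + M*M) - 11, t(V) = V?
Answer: 17589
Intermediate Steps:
B(H, u) = 6 + H² (B(H, u) = H*H + 6 = H² + 6 = 6 + H²)
h(M) = -11 + 2*M² (h(M) = (M² + M²) - 11 = 2*M² - 11 = -11 + 2*M²)
126*132 + h(B(-4, -2)) = 126*132 + (-11 + 2*(6 + (-4)²)²) = 16632 + (-11 + 2*(6 + 16)²) = 16632 + (-11 + 2*22²) = 16632 + (-11 + 2*484) = 16632 + (-11 + 968) = 16632 + 957 = 17589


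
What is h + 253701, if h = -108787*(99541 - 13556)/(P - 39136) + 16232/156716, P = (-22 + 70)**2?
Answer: 732583408528689/1443040928 ≈ 5.0767e+5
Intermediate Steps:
P = 2304 (P = 48**2 = 2304)
h = 366482482054161/1443040928 (h = -108787*(99541 - 13556)/(2304 - 39136) + 16232/156716 = -108787/((-36832/85985)) + 16232*(1/156716) = -108787/((-36832*1/85985)) + 4058/39179 = -108787/(-36832/85985) + 4058/39179 = -108787*(-85985/36832) + 4058/39179 = 9354050195/36832 + 4058/39179 = 366482482054161/1443040928 ≈ 2.5397e+5)
h + 253701 = 366482482054161/1443040928 + 253701 = 732583408528689/1443040928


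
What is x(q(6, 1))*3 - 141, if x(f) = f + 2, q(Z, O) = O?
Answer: -132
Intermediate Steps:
x(f) = 2 + f
x(q(6, 1))*3 - 141 = (2 + 1)*3 - 141 = 3*3 - 141 = 9 - 141 = -132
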